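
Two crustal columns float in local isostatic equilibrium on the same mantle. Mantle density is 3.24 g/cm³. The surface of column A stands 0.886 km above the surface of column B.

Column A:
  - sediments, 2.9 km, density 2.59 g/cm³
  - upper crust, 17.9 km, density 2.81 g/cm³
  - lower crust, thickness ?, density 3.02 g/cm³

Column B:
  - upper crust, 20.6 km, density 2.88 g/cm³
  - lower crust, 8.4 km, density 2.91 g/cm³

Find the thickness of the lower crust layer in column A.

15.8 km

Take the compensation level at the base of the deeper column (depth z_c below the surface of column A) and equate Σ ρ_i t_i down to z_c; mantle fills any gap and the z_c terms cancel.
Column A: 2.9×2.59 + 17.9×2.81 + x×3.02 + (z_c − 20.8 − x)×3.24
Column B: 0.886×0 + 20.6×2.88 + 8.4×2.91 + (z_c − 0.886 − 29)×3.24
The z_c×3.24 term appears on both sides and cancels. Collect the known terms of each column as K = Σ(ρt)_known − 3.24 × (depth of known layers): K_A = 57.81 − 3.24×20.8 = −9.582; K_B = 83.772 − 3.24×(0.886 + 29) = −13.05864.
Balance: K_A − x×(3.24 − 3.02) = K_B, so x = (K_A − K_B)/(3.24 − 3.02) = 3.47664/0.22 = 15.8 km.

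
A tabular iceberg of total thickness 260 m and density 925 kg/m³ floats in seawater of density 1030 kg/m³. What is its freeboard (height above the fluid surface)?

Floating equilibrium: submerged depth d = t ρ_obj/ρ_fluid = 260 m × 925/1030 = 233.5 m.
Freeboard = t − d = 260 m − 233.5 m = 26.5 m.

26.5 m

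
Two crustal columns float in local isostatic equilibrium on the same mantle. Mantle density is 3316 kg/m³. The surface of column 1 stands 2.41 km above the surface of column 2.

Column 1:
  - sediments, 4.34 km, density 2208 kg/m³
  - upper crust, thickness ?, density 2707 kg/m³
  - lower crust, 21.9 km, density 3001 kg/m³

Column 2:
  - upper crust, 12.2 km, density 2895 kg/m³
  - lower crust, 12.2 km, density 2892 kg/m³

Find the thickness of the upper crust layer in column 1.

10.8 km

Take the compensation level at the base of the deeper column (depth z_c below the surface of column 1) and equate Σ ρ_i t_i down to z_c; mantle fills any gap and the z_c terms cancel.
Column 1: 4.34×2208 + x×2707 + 21.9×3001 + (z_c − 26.24 − x)×3316
Column 2: 2.41×0 + 12.2×2895 + 12.2×2892 + (z_c − 2.41 − 24.4)×3316
The z_c×3316 term appears on both sides and cancels. Collect the known terms of each column as K = Σ(ρt)_known − 3316 × (depth of known layers): K_1 = 75304.62 − 3316×26.24 = −11707.22; K_2 = 70601.4 − 3316×(2.41 + 24.4) = −18300.56.
Balance: K_1 − x×(3316 − 2707) = K_2, so x = (K_1 − K_2)/(3316 − 2707) = 6593.34/609 = 10.8 km.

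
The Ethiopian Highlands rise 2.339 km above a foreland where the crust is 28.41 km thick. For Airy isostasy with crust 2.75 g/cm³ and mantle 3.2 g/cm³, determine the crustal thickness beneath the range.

Root depth r = h ρ_c / (ρ_m − ρ_c) = 2.339 km × 2.75 / 0.45 = 14.29 km.
Total thickness = T + h + r = 28.41 km + 2.339 km + 14.29 km = 45 km.

45 km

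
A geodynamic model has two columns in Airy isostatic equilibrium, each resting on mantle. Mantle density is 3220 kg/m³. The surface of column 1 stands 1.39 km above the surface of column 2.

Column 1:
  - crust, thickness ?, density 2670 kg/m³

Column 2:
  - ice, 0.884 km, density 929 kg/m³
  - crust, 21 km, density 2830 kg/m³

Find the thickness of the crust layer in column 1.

26.7 km

Take the compensation level at the base of the deeper column (depth z_c below the surface of column 1) and equate Σ ρ_i t_i down to z_c; mantle fills any gap and the z_c terms cancel.
Column 1: x×2670 + (z_c − 0 − x)×3220
Column 2: 1.39×0 + 0.884×929 + 21×2830 + (z_c − 1.39 − 21.884)×3220
The z_c×3220 term appears on both sides and cancels. Collect the known terms of each column as K = Σ(ρt)_known − 3220 × (depth of known layers): K_1 = 0 − 3220×0 = 0; K_2 = 60251.236 − 3220×(1.39 + 21.884) = −14691.044.
Balance: K_1 − x×(3220 − 2670) = K_2, so x = (K_1 − K_2)/(3220 − 2670) = 14691/550 = 26.7 km.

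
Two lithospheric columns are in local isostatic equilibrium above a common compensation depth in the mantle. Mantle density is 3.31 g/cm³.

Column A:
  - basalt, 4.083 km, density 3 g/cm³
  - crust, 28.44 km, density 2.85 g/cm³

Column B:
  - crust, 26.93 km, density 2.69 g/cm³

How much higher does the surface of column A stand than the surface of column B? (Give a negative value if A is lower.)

For any compensation level in the mantle, the mantle terms cancel and isostasy reduces to e = (Σt_A − Σt_B) − (Σ(ρt)_A − Σ(ρt)_B) / ρ_m.
Σt_A = 32.523 km; Σt_B = 26.93 km; Σ(ρt)_A = 93.303; Σ(ρt)_B = 72.4417 (in km·g/cm³).
e = (32.523 − 26.93) − (93.303 − 72.4417) / 3.31 = −0.71 km.

−0.71 km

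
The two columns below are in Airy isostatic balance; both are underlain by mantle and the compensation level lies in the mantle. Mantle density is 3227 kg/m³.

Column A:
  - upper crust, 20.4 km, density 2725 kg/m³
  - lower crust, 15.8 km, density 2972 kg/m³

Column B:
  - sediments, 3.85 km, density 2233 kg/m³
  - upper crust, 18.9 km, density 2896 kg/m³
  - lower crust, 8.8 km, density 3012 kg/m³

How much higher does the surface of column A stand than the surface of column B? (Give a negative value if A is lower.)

0.711 km

For any compensation level in the mantle, the mantle terms cancel and isostasy reduces to e = (Σt_A − Σt_B) − (Σ(ρt)_A − Σ(ρt)_B) / ρ_m.
Σt_A = 36.2 km; Σt_B = 31.55 km; Σ(ρt)_A = 102547.6; Σ(ρt)_B = 89837.05 (in km·kg/m³).
e = (36.2 − 31.55) − (102547.6 − 89837.05) / 3227 = 0.711 km.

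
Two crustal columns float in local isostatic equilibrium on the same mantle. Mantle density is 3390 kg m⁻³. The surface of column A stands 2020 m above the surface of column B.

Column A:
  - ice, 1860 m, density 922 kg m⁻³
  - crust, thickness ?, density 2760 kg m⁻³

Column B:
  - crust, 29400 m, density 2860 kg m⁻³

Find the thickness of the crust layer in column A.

Take the compensation level at the base of the deeper column (depth z_c below the surface of column A) and equate Σ ρ_i t_i down to z_c; mantle fills any gap and the z_c terms cancel.
Column A: 1860×922 + x×2760 + (z_c − 1860 − x)×3390
Column B: 2020×0 + 29400×2860 + (z_c − 2020 − 29400)×3390
The z_c×3390 term appears on both sides and cancels. Collect the known terms of each column as K = Σ(ρt)_known − 3390 × (depth of known layers): K_A = 1714920 − 3390×1860 = −4590480; K_B = 84084000 − 3390×(2020 + 29400) = −22429800.
Balance: K_A − x×(3390 − 2760) = K_B, so x = (K_A − K_B)/(3390 − 2760) = 17839300/630 = 28300 m.

28300 m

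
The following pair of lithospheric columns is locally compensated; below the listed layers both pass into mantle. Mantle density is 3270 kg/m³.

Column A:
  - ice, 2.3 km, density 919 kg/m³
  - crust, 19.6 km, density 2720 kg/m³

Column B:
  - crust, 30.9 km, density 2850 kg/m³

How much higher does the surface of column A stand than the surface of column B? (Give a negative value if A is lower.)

0.981 km

For any compensation level in the mantle, the mantle terms cancel and isostasy reduces to e = (Σt_A − Σt_B) − (Σ(ρt)_A − Σ(ρt)_B) / ρ_m.
Σt_A = 21.9 km; Σt_B = 30.9 km; Σ(ρt)_A = 55425.7; Σ(ρt)_B = 88065 (in km·kg/m³).
e = (21.9 − 30.9) − (55425.7 − 88065) / 3270 = 0.981 km.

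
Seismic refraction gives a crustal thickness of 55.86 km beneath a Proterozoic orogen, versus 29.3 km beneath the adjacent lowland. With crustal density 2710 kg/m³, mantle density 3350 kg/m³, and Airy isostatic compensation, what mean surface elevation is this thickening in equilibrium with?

Excess crust Δ = 55.86 km − 29.3 km = 26.56 km, split between elevation h and root r with h + r = Δ.
Airy balance ρ_c h = (ρ_m − ρ_c) r gives r = h ρ_c/(ρ_m − ρ_c), so h (1 + ρ_c/(ρ_m − ρ_c)) = Δ, i.e. h = Δ (ρ_m − ρ_c)/ρ_m.
h = 26.56 km × 640/3350 = 5.07 km.

5.07 km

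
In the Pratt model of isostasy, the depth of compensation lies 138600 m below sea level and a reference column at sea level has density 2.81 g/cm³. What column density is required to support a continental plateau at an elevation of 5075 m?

2.71 g/cm³

Pratt balance: ρ_ref D = ρ (D + h).
ρ = ρ_ref D/(D + h) = 2.81 × 138600 m/(138600 m + 5075 m) = 2.71 g/cm³.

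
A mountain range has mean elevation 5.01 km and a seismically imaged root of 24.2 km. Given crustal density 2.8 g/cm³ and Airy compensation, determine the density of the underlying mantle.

Airy balance: ρ_c h = (ρ_m − ρ_c) r → ρ_m = ρ_c (1 + h/r).
ρ_m = 2.8 × (1 + 5.01 km/24.2 km) = 3.38 g/cm³.

3.38 g/cm³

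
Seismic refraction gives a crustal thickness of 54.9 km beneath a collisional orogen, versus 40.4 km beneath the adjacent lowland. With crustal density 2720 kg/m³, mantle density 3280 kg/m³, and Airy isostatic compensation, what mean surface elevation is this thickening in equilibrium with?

Excess crust Δ = 54.9 km − 40.4 km = 14.5 km, split between elevation h and root r with h + r = Δ.
Airy balance ρ_c h = (ρ_m − ρ_c) r gives r = h ρ_c/(ρ_m − ρ_c), so h (1 + ρ_c/(ρ_m − ρ_c)) = Δ, i.e. h = Δ (ρ_m − ρ_c)/ρ_m.
h = 14.5 km × 560/3280 = 2.48 km.

2.48 km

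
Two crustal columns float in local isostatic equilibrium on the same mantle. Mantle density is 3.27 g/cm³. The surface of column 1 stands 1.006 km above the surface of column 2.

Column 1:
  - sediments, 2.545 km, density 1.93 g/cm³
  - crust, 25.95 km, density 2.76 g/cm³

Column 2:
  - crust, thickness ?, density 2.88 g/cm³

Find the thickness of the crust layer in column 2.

34.2 km

Take the compensation level at the base of the deeper column (depth z_c below the surface of column 1) and equate Σ ρ_i t_i down to z_c; mantle fills any gap and the z_c terms cancel.
Column 1: 2.545×1.93 + 25.95×2.76 + (z_c − 28.495)×3.27
Column 2: 1.006×0 + x×2.88 + (z_c − 1.006 − 0 − x)×3.27
The z_c×3.27 term appears on both sides and cancels. Collect the known terms of each column as K = Σ(ρt)_known − 3.27 × (depth of known layers): K_1 = 76.53385 − 3.27×28.495 = −16.6448; K_2 = 0 − 3.27×(1.006 + 0) = −3.28962.
Balance: K_1 = K_2 − x×(3.27 − 2.88), so x = (K_2 − K_1)/(3.27 − 2.88) = 13.3552/0.39 = 34.2 km.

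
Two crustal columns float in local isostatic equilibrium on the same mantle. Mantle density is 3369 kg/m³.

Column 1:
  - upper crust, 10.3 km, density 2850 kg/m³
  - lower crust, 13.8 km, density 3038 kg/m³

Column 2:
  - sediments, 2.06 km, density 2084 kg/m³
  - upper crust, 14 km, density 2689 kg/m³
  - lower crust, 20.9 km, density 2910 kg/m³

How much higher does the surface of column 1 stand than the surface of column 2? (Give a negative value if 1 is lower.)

For any compensation level in the mantle, the mantle terms cancel and isostasy reduces to e = (Σt_1 − Σt_2) − (Σ(ρt)_1 − Σ(ρt)_2) / ρ_m.
Σt_1 = 24.1 km; Σt_2 = 36.96 km; Σ(ρt)_1 = 71279.4; Σ(ρt)_2 = 102758.04 (in km·kg/m³).
e = (24.1 − 36.96) − (71279.4 − 102758.04) / 3369 = −3.52 km.

−3.52 km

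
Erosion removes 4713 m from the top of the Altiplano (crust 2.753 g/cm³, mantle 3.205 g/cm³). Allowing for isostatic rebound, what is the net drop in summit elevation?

Rebound u = e ρ_c/ρ_m = 4713 m × 2.753/3.205 = 4048 m.
Net surface drop = e − u = 4713 m − 4048 m = e (ρ_m − ρ_c)/ρ_m = 665 m.

665 m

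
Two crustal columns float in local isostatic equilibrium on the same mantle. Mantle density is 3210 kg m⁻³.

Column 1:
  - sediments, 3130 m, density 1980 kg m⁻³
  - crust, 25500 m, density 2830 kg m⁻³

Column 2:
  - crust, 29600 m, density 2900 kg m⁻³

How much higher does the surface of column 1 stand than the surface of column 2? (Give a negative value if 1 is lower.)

1360 m

For any compensation level in the mantle, the mantle terms cancel and isostasy reduces to e = (Σt_1 − Σt_2) − (Σ(ρt)_1 − Σ(ρt)_2) / ρ_m.
Σt_1 = 28630 m; Σt_2 = 29600 m; Σ(ρt)_1 = 78362400; Σ(ρt)_2 = 85840000 (in m·kg m⁻³).
e = (28630 − 29600) − (78362400 − 85840000) / 3210 = 1360 m.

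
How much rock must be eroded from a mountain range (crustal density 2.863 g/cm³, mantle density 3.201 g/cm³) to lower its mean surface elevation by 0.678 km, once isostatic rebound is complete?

Net drop Δ = e − u = e − e ρ_c/ρ_m = e (ρ_m − ρ_c)/ρ_m.
e = Δ ρ_m/(ρ_m − ρ_c) = 0.678 km × 3.201/0.338 = 6.42 km.

6.42 km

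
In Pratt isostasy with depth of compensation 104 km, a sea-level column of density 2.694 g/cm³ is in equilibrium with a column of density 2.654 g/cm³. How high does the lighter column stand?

1.57 km

ρ_ref D = ρ (D + h) → h = D (ρ_ref − ρ)/ρ.
h = 104 km × (2.694 − 2.654)/2.654 = 1.57 km.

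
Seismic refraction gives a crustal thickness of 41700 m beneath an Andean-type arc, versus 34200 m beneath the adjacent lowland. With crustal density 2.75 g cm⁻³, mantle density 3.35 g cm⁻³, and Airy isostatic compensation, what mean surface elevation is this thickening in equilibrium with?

Excess crust Δ = 41700 m − 34200 m = 7500 m, split between elevation h and root r with h + r = Δ.
Airy balance ρ_c h = (ρ_m − ρ_c) r gives r = h ρ_c/(ρ_m − ρ_c), so h (1 + ρ_c/(ρ_m − ρ_c)) = Δ, i.e. h = Δ (ρ_m − ρ_c)/ρ_m.
h = 7500 m × 0.6/3.35 = 1340 m.

1340 m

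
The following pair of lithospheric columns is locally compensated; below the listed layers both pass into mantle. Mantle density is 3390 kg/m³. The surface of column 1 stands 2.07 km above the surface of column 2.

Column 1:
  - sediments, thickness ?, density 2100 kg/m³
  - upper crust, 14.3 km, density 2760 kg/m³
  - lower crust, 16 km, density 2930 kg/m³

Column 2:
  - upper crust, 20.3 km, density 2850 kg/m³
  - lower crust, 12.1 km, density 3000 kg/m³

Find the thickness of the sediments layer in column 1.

4.91 km

Take the compensation level at the base of the deeper column (depth z_c below the surface of column 1) and equate Σ ρ_i t_i down to z_c; mantle fills any gap and the z_c terms cancel.
Column 1: x×2100 + 14.3×2760 + 16×2930 + (z_c − 30.3 − x)×3390
Column 2: 2.07×0 + 20.3×2850 + 12.1×3000 + (z_c − 2.07 − 32.4)×3390
The z_c×3390 term appears on both sides and cancels. Collect the known terms of each column as K = Σ(ρt)_known − 3390 × (depth of known layers): K_1 = 86348 − 3390×30.3 = −16369; K_2 = 94155 − 3390×(2.07 + 32.4) = −22698.3.
Balance: K_1 − x×(3390 − 2100) = K_2, so x = (K_1 − K_2)/(3390 − 2100) = 6329.3/1290 = 4.91 km.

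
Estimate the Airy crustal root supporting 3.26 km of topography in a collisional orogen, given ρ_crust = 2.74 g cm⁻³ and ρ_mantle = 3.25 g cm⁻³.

17.5 km

By Archimedes' principle applied to the lithosphere: the weight of the topography is balanced by the buoyancy of the root, ρ_c h = (ρ_m − ρ_c) r.
r = h · ρ_c / (ρ_m − ρ_c) = 3.26 km × 2.74 / (3.25 − 2.74) = 17.5 km.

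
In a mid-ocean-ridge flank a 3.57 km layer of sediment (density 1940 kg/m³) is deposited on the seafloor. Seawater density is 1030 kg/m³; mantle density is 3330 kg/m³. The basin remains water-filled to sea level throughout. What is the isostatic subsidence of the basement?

Submarine loading: the sediment displaces seawater, and the subsidence is in turn flooded, so s (ρ_m − ρ_w) = t (ρ_sed − ρ_w).
s = 3.57 km × (1940 − 1030) / (3330 − 1030) = 1.41 km.

1.41 km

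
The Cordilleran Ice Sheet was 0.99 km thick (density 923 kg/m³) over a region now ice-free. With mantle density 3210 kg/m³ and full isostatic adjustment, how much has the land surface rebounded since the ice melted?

Removing the load lets mantle flow back in; uplift u satisfies ρ_ice t = ρ_m u.
u = t ρ_ice/ρ_m = 0.99 km × 923/3210 = 0.285 km.

0.285 km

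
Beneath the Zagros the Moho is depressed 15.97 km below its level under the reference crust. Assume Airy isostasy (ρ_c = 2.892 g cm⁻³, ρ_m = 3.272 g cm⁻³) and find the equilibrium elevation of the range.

2.1 km

By Archimedes' principle applied to the lithosphere: ρ_c h = (ρ_m − ρ_c) r.
h = r (ρ_m − ρ_c) / ρ_c = 15.97 km × (3.272 − 2.892) / 2.892 = 2.1 km.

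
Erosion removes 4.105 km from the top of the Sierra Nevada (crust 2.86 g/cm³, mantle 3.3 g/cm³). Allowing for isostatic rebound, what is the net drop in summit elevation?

0.547 km

Rebound u = e ρ_c/ρ_m = 4.105 km × 2.86/3.3 = 3.558 km.
Net surface drop = e − u = 4.105 km − 3.558 km = e (ρ_m − ρ_c)/ρ_m = 0.547 km.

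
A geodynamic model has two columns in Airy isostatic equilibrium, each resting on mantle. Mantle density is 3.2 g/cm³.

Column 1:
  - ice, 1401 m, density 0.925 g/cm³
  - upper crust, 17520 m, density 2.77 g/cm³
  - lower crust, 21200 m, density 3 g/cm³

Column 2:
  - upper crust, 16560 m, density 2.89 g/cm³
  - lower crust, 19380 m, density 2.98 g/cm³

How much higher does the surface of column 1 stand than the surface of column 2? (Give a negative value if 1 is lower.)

For any compensation level in the mantle, the mantle terms cancel and isostasy reduces to e = (Σt_1 − Σt_2) − (Σ(ρt)_1 − Σ(ρt)_2) / ρ_m.
Σt_1 = 40121 m; Σt_2 = 35940 m; Σ(ρt)_1 = 113426.325; Σ(ρt)_2 = 105610.8 (in m·g/cm³).
e = (40121 − 35940) − (113426.325 − 105610.8) / 3.2 = 1740 m.

1740 m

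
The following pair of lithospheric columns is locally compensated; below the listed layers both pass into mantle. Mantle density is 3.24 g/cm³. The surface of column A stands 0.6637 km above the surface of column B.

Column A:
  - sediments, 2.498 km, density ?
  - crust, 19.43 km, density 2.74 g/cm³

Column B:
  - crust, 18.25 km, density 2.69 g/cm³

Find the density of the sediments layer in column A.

Take the compensation level at the base of the deeper column (depth z_c below the surface of column A) and equate Σ ρ_i t_i down to z_c; mantle fills any gap and the z_c terms cancel.
Column A: 2.498×ρ + 19.43×2.74 + (z_c − 21.928)×3.24
Column B: 0.6637×0 + 18.25×2.69 + (z_c − 0.6637 − 18.25)×3.24
The z_c×3.24 term appears on both sides and cancels. Collect the known terms of each column as K = Σ(ρt)_known − 3.24 × (depth of known layers): K_A = 53.2382 − 3.24×21.928 = −17.80852; K_B = 49.0925 − 3.24×(0.6637 + 18.25) = −12.187888.
Balance: K_A + 2.498×ρ = K_B, so ρ = (K_B − K_A)/2.498 = 5.62063/2.498 = 2.25 g/cm³.

2.25 g/cm³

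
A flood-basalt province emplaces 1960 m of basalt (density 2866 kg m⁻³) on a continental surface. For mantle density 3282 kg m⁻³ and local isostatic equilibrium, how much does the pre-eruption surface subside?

Subaerial loading: s = t ρ_load / ρ_m.
s = 1960 m × 2866/3282 = 1710 m.

1710 m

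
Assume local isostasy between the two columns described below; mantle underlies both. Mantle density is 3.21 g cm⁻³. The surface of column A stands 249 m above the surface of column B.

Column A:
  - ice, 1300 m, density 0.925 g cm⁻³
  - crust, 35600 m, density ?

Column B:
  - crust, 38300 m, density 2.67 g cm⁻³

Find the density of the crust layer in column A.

2.69 g cm⁻³

Take the compensation level at the base of the deeper column (depth z_c below the surface of column A) and equate Σ ρ_i t_i down to z_c; mantle fills any gap and the z_c terms cancel.
Column A: 1300×0.925 + 35600×ρ + (z_c − 36900)×3.21
Column B: 249×0 + 38300×2.67 + (z_c − 249 − 38300)×3.21
The z_c×3.21 term appears on both sides and cancels. Collect the known terms of each column as K = Σ(ρt)_known − 3.21 × (depth of known layers): K_A = 1202.5 − 3.21×36900 = −117246.5; K_B = 102261 − 3.21×(249 + 38300) = −21481.29.
Balance: K_A + 35600×ρ = K_B, so ρ = (K_B − K_A)/35600 = 95765.2/35600 = 2.69 g cm⁻³.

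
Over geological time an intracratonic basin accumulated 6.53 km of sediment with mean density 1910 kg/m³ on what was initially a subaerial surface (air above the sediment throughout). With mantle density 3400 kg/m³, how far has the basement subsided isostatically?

Subaerial load: s = t ρ_sed / ρ_m = 6.53 km × 1910/3400 = 3.67 km.

3.67 km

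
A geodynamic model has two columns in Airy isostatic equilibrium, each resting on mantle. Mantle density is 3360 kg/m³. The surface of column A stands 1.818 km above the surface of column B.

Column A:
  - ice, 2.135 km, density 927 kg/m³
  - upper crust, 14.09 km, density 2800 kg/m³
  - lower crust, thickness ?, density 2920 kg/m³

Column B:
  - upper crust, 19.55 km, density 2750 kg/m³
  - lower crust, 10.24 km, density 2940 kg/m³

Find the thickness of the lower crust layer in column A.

21 km

Take the compensation level at the base of the deeper column (depth z_c below the surface of column A) and equate Σ ρ_i t_i down to z_c; mantle fills any gap and the z_c terms cancel.
Column A: 2.135×927 + 14.09×2800 + x×2920 + (z_c − 16.225 − x)×3360
Column B: 1.818×0 + 19.55×2750 + 10.24×2940 + (z_c − 1.818 − 29.79)×3360
The z_c×3360 term appears on both sides and cancels. Collect the known terms of each column as K = Σ(ρt)_known − 3360 × (depth of known layers): K_A = 41431.145 − 3360×16.225 = −13084.855; K_B = 83868.1 − 3360×(1.818 + 29.79) = −22334.78.
Balance: K_A − x×(3360 − 2920) = K_B, so x = (K_A − K_B)/(3360 − 2920) = 9249.93/440 = 21 km.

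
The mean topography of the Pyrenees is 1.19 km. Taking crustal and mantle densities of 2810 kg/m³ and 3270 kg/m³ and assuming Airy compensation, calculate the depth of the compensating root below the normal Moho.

7.27 km

By Archimedes' principle applied to the lithosphere: the weight of the topography is balanced by the buoyancy of the root, ρ_c h = (ρ_m − ρ_c) r.
r = h · ρ_c / (ρ_m − ρ_c) = 1.19 km × 2810 / (3270 − 2810) = 7.27 km.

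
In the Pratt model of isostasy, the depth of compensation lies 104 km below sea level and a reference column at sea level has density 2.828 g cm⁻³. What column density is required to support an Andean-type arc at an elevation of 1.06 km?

2.8 g cm⁻³

Pratt balance: ρ_ref D = ρ (D + h).
ρ = ρ_ref D/(D + h) = 2.828 × 104 km/(104 km + 1.06 km) = 2.8 g cm⁻³.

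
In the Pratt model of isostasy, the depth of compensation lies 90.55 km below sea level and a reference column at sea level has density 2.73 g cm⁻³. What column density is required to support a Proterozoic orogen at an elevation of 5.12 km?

2.58 g cm⁻³

Pratt balance: ρ_ref D = ρ (D + h).
ρ = ρ_ref D/(D + h) = 2.73 × 90.55 km/(90.55 km + 5.12 km) = 2.58 g cm⁻³.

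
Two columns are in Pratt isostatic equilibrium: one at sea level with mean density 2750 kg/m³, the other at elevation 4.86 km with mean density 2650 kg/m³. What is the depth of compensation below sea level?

ρ_ref D = ρ (D + h) → D (ρ_ref − ρ) = ρ h.
D = ρ h/(ρ_ref − ρ) = 2650 × 4.86 km/(2750 − 2650) = 129 km.

129 km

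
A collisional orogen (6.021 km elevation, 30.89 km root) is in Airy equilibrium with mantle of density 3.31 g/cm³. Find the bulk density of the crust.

2.77 g/cm³

ρ_c h = (ρ_m − ρ_c) r → ρ_c (h + r) = ρ_m r → ρ_c = ρ_m r / (h + r).
ρ_c = 3.31 × 30.89 km / (6.021 km + 30.89 km) = 2.77 g/cm³.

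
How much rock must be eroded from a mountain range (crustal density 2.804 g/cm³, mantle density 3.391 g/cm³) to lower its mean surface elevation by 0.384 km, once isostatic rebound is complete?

2.22 km

Net drop Δ = e − u = e − e ρ_c/ρ_m = e (ρ_m − ρ_c)/ρ_m.
e = Δ ρ_m/(ρ_m − ρ_c) = 0.384 km × 3.391/0.587 = 2.22 km.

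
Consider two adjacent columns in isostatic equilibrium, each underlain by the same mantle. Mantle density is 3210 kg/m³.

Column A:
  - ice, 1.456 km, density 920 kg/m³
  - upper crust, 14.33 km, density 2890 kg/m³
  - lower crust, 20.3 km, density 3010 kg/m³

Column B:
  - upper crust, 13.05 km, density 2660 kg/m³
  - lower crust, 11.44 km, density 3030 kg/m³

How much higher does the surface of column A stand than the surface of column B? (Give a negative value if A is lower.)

0.855 km

For any compensation level in the mantle, the mantle terms cancel and isostasy reduces to e = (Σt_A − Σt_B) − (Σ(ρt)_A − Σ(ρt)_B) / ρ_m.
Σt_A = 36.086 km; Σt_B = 24.49 km; Σ(ρt)_A = 103856.22; Σ(ρt)_B = 69376.2 (in km·kg/m³).
e = (36.086 − 24.49) − (103856.22 − 69376.2) / 3210 = 0.855 km.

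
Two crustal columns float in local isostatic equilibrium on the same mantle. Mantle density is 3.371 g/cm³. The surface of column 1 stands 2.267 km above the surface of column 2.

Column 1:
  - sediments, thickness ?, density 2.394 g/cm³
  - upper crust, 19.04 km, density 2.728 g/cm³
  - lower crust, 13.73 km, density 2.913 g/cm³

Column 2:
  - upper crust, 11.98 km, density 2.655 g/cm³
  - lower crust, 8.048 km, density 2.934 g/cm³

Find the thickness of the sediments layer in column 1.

1.23 km

Take the compensation level at the base of the deeper column (depth z_c below the surface of column 1) and equate Σ ρ_i t_i down to z_c; mantle fills any gap and the z_c terms cancel.
Column 1: x×2.394 + 19.04×2.728 + 13.73×2.913 + (z_c − 32.77 − x)×3.371
Column 2: 2.267×0 + 11.98×2.655 + 8.048×2.934 + (z_c − 2.267 − 20.028)×3.371
The z_c×3.371 term appears on both sides and cancels. Collect the known terms of each column as K = Σ(ρt)_known − 3.371 × (depth of known layers): K_1 = 91.93661 − 3.371×32.77 = −18.53106; K_2 = 55.419732 − 3.371×(2.267 + 20.028) = −19.736713.
Balance: K_1 − x×(3.371 − 2.394) = K_2, so x = (K_1 − K_2)/(3.371 − 2.394) = 1.20565/0.977 = 1.23 km.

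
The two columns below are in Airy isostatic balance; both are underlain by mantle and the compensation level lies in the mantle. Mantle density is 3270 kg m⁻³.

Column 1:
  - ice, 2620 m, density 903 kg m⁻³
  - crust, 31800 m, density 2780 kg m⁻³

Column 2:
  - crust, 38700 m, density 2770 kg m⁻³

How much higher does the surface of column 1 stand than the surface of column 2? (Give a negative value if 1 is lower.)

For any compensation level in the mantle, the mantle terms cancel and isostasy reduces to e = (Σt_1 − Σt_2) − (Σ(ρt)_1 − Σ(ρt)_2) / ρ_m.
Σt_1 = 34420 m; Σt_2 = 38700 m; Σ(ρt)_1 = 90769860; Σ(ρt)_2 = 107199000 (in m·kg m⁻³).
e = (34420 − 38700) − (90769860 − 107199000) / 3270 = 744 m.

744 m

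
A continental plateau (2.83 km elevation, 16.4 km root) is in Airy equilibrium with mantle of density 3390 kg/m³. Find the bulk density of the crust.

2890 kg/m³

ρ_c h = (ρ_m − ρ_c) r → ρ_c (h + r) = ρ_m r → ρ_c = ρ_m r / (h + r).
ρ_c = 3390 × 16.4 km / (2.83 km + 16.4 km) = 2890 kg/m³.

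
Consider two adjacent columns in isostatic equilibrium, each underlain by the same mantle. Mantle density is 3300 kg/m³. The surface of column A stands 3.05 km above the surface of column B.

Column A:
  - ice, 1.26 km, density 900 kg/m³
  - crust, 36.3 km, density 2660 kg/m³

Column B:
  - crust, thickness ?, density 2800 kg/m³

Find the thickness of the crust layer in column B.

32.4 km

Take the compensation level at the base of the deeper column (depth z_c below the surface of column A) and equate Σ ρ_i t_i down to z_c; mantle fills any gap and the z_c terms cancel.
Column A: 1.26×900 + 36.3×2660 + (z_c − 37.56)×3300
Column B: 3.05×0 + x×2800 + (z_c − 3.05 − 0 − x)×3300
The z_c×3300 term appears on both sides and cancels. Collect the known terms of each column as K = Σ(ρt)_known − 3300 × (depth of known layers): K_A = 97692 − 3300×37.56 = −26256; K_B = 0 − 3300×(3.05 + 0) = −10065.
Balance: K_A = K_B − x×(3300 − 2800), so x = (K_B − K_A)/(3300 − 2800) = 16191/500 = 32.4 km.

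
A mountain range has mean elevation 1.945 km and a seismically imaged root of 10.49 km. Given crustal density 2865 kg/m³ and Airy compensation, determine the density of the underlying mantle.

Airy balance: ρ_c h = (ρ_m − ρ_c) r → ρ_m = ρ_c (1 + h/r).
ρ_m = 2865 × (1 + 1.945 km/10.49 km) = 3400 kg/m³.

3400 kg/m³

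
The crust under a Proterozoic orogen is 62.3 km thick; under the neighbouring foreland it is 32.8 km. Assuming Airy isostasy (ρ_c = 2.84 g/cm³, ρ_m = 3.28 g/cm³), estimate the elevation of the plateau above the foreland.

3.96 km

Excess crust Δ = 62.3 km − 32.8 km = 29.5 km, split between elevation h and root r with h + r = Δ.
Airy balance ρ_c h = (ρ_m − ρ_c) r gives r = h ρ_c/(ρ_m − ρ_c), so h (1 + ρ_c/(ρ_m − ρ_c)) = Δ, i.e. h = Δ (ρ_m − ρ_c)/ρ_m.
h = 29.5 km × 0.44/3.28 = 3.96 km.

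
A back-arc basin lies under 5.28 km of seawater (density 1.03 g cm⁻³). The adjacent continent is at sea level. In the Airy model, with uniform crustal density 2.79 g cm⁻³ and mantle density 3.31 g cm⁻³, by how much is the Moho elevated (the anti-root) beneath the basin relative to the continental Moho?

Isostatic balance requires: replacing crust with seawater at the top is compensated by replacing crust with mantle at the base: d (ρ_c − ρ_w) = a (ρ_m − ρ_c).
a = d (ρ_c − ρ_w)/(ρ_m − ρ_c) = 5.28 km × 1.76/0.52 = 17.9 km.

17.9 km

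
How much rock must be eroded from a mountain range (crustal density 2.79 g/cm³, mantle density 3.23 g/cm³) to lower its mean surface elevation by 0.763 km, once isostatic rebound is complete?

Net drop Δ = e − u = e − e ρ_c/ρ_m = e (ρ_m − ρ_c)/ρ_m.
e = Δ ρ_m/(ρ_m − ρ_c) = 0.763 km × 3.23/0.44 = 5.6 km.

5.6 km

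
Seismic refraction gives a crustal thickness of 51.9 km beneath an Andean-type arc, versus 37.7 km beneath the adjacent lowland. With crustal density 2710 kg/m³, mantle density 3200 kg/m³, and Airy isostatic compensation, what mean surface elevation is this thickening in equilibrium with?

2.17 km

Excess crust Δ = 51.9 km − 37.7 km = 14.2 km, split between elevation h and root r with h + r = Δ.
Airy balance ρ_c h = (ρ_m − ρ_c) r gives r = h ρ_c/(ρ_m − ρ_c), so h (1 + ρ_c/(ρ_m − ρ_c)) = Δ, i.e. h = Δ (ρ_m − ρ_c)/ρ_m.
h = 14.2 km × 490/3200 = 2.17 km.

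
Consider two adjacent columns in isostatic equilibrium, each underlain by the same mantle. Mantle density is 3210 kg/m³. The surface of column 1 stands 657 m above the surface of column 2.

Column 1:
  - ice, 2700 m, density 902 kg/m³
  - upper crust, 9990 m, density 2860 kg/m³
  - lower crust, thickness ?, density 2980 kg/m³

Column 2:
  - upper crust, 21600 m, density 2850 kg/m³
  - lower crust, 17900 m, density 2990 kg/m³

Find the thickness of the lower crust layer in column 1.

Take the compensation level at the base of the deeper column (depth z_c below the surface of column 1) and equate Σ ρ_i t_i down to z_c; mantle fills any gap and the z_c terms cancel.
Column 1: 2700×902 + 9990×2860 + x×2980 + (z_c − 12690 − x)×3210
Column 2: 657×0 + 21600×2850 + 17900×2990 + (z_c − 657 − 39500)×3210
The z_c×3210 term appears on both sides and cancels. Collect the known terms of each column as K = Σ(ρt)_known − 3210 × (depth of known layers): K_1 = 31006800 − 3210×12690 = −9728100; K_2 = 115081000 − 3210×(657 + 39500) = −13822970.
Balance: K_1 − x×(3210 − 2980) = K_2, so x = (K_1 − K_2)/(3210 − 2980) = 4094870/230 = 17800 m.

17800 m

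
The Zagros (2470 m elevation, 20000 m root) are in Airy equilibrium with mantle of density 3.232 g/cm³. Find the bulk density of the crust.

ρ_c h = (ρ_m − ρ_c) r → ρ_c (h + r) = ρ_m r → ρ_c = ρ_m r / (h + r).
ρ_c = 3.232 × 20000 m / (2470 m + 20000 m) = 2.88 g/cm³.

2.88 g/cm³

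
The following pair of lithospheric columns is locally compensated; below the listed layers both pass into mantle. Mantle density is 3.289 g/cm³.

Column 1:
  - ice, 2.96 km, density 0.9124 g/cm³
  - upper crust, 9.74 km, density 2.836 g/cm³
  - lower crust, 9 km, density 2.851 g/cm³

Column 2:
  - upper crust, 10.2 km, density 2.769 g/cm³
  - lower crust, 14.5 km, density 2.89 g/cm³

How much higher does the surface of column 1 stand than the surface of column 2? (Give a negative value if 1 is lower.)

1.31 km

For any compensation level in the mantle, the mantle terms cancel and isostasy reduces to e = (Σt_1 − Σt_2) − (Σ(ρt)_1 − Σ(ρt)_2) / ρ_m.
Σt_1 = 21.7 km; Σt_2 = 24.7 km; Σ(ρt)_1 = 55.982344; Σ(ρt)_2 = 70.1488 (in km·g/cm³).
e = (21.7 − 24.7) − (55.982344 − 70.1488) / 3.289 = 1.31 km.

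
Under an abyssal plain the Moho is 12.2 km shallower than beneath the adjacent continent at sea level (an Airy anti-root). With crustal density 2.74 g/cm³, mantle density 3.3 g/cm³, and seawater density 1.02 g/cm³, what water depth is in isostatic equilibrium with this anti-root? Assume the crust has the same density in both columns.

3.97 km

Replacing a thickness d of crust by seawater at the top must be balanced by replacing crust with mantle at the base: d (ρ_c − ρ_w) = a (ρ_m − ρ_c).
d = a (ρ_m − ρ_c)/(ρ_c − ρ_w) = 12.2 km × 0.56/1.72 = 3.97 km.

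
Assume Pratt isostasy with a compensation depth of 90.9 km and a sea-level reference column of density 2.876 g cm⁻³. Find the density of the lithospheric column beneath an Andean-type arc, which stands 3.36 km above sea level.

2.77 g cm⁻³

Pratt balance: ρ_ref D = ρ (D + h).
ρ = ρ_ref D/(D + h) = 2.876 × 90.9 km/(90.9 km + 3.36 km) = 2.77 g cm⁻³.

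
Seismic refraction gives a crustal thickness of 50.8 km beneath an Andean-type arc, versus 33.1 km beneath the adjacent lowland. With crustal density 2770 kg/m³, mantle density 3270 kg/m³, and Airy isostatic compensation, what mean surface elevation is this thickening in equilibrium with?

2.71 km

Excess crust Δ = 50.8 km − 33.1 km = 17.7 km, split between elevation h and root r with h + r = Δ.
Airy balance ρ_c h = (ρ_m − ρ_c) r gives r = h ρ_c/(ρ_m − ρ_c), so h (1 + ρ_c/(ρ_m − ρ_c)) = Δ, i.e. h = Δ (ρ_m − ρ_c)/ρ_m.
h = 17.7 km × 500/3270 = 2.71 km.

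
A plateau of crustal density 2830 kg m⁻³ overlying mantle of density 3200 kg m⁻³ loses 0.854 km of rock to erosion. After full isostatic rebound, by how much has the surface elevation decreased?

Rebound u = e ρ_c/ρ_m = 0.854 km × 2830/3200 = 0.7553 km.
Net surface drop = e − u = 0.854 km − 0.7553 km = e (ρ_m − ρ_c)/ρ_m = 0.0987 km.

0.0987 km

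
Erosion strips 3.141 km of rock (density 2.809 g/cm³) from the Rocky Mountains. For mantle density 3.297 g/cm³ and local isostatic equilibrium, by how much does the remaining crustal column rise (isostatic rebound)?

2.68 km

Unloading: uplift u = e ρ_c/ρ_m = 3.141 km × 2.809/3.297 = 2.68 km.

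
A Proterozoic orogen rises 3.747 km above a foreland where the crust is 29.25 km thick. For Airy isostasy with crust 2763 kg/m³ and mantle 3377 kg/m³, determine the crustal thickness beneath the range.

49.9 km

Root depth r = h ρ_c / (ρ_m − ρ_c) = 3.747 km × 2763 / 614 = 16.86 km.
Total thickness = T + h + r = 29.25 km + 3.747 km + 16.86 km = 49.9 km.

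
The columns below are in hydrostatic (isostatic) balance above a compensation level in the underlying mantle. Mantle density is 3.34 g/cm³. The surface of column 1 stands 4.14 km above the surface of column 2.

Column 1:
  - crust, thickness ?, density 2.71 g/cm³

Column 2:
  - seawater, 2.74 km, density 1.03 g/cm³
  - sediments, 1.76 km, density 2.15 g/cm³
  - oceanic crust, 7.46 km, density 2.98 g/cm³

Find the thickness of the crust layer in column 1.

39.6 km

Take the compensation level at the base of the deeper column (depth z_c below the surface of column 1) and equate Σ ρ_i t_i down to z_c; mantle fills any gap and the z_c terms cancel.
Column 1: x×2.71 + (z_c − 0 − x)×3.34
Column 2: 4.14×0 + 2.74×1.03 + 1.76×2.15 + 7.46×2.98 + (z_c − 4.14 − 11.96)×3.34
The z_c×3.34 term appears on both sides and cancels. Collect the known terms of each column as K = Σ(ρt)_known − 3.34 × (depth of known layers): K_1 = 0 − 3.34×0 = 0; K_2 = 28.837 − 3.34×(4.14 + 11.96) = −24.937.
Balance: K_1 − x×(3.34 − 2.71) = K_2, so x = (K_1 − K_2)/(3.34 − 2.71) = 24.937/0.63 = 39.6 km.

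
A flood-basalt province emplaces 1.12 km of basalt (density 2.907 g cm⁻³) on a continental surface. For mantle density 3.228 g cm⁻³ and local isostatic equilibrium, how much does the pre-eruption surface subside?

Subaerial loading: s = t ρ_load / ρ_m.
s = 1.12 km × 2.907/3.228 = 1.01 km.

1.01 km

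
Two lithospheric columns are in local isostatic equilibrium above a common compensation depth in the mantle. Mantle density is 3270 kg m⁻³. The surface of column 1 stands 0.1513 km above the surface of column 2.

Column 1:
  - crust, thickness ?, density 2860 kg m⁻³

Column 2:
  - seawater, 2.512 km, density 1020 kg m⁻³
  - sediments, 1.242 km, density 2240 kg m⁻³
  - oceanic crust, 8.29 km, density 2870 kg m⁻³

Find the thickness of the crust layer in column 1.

26.2 km

Take the compensation level at the base of the deeper column (depth z_c below the surface of column 1) and equate Σ ρ_i t_i down to z_c; mantle fills any gap and the z_c terms cancel.
Column 1: x×2860 + (z_c − 0 − x)×3270
Column 2: 0.1513×0 + 2.512×1020 + 1.242×2240 + 8.29×2870 + (z_c − 0.1513 − 12.044)×3270
The z_c×3270 term appears on both sides and cancels. Collect the known terms of each column as K = Σ(ρt)_known − 3270 × (depth of known layers): K_1 = 0 − 3270×0 = 0; K_2 = 29136.62 − 3270×(0.1513 + 12.044) = −10742.011.
Balance: K_1 − x×(3270 − 2860) = K_2, so x = (K_1 − K_2)/(3270 − 2860) = 10742/410 = 26.2 km.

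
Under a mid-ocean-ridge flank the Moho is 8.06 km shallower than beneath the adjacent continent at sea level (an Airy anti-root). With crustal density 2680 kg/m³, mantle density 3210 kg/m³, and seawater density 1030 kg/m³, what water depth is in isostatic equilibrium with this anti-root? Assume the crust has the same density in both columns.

2.59 km

Replacing a thickness d of crust by seawater at the top must be balanced by replacing crust with mantle at the base: d (ρ_c − ρ_w) = a (ρ_m − ρ_c).
d = a (ρ_m − ρ_c)/(ρ_c − ρ_w) = 8.06 km × 530/1650 = 2.59 km.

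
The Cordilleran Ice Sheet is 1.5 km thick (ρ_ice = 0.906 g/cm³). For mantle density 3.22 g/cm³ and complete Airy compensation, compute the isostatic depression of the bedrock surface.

0.422 km

By Archimedes' principle applied to the lithosphere: the ice load ρ_ice t is balanced by mantle displaced below, ρ_m s.
s = t ρ_ice / ρ_m = 1.5 km × 0.906/3.22 = 0.422 km.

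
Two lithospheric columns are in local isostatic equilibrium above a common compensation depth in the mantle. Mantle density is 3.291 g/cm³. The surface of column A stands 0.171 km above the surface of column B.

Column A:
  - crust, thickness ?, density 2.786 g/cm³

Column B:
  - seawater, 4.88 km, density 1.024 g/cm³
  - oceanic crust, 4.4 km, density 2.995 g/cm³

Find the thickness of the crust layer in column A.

25.6 km

Take the compensation level at the base of the deeper column (depth z_c below the surface of column A) and equate Σ ρ_i t_i down to z_c; mantle fills any gap and the z_c terms cancel.
Column A: x×2.786 + (z_c − 0 − x)×3.291
Column B: 0.171×0 + 4.88×1.024 + 4.4×2.995 + (z_c − 0.171 − 9.28)×3.291
The z_c×3.291 term appears on both sides and cancels. Collect the known terms of each column as K = Σ(ρt)_known − 3.291 × (depth of known layers): K_A = 0 − 3.291×0 = 0; K_B = 18.17512 − 3.291×(0.171 + 9.28) = −12.928121.
Balance: K_A − x×(3.291 − 2.786) = K_B, so x = (K_A − K_B)/(3.291 − 2.786) = 12.9281/0.505 = 25.6 km.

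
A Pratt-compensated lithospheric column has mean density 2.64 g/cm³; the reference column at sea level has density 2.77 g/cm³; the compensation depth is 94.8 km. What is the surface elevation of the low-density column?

ρ_ref D = ρ (D + h) → h = D (ρ_ref − ρ)/ρ.
h = 94.8 km × (2.77 − 2.64)/2.64 = 4.67 km.

4.67 km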